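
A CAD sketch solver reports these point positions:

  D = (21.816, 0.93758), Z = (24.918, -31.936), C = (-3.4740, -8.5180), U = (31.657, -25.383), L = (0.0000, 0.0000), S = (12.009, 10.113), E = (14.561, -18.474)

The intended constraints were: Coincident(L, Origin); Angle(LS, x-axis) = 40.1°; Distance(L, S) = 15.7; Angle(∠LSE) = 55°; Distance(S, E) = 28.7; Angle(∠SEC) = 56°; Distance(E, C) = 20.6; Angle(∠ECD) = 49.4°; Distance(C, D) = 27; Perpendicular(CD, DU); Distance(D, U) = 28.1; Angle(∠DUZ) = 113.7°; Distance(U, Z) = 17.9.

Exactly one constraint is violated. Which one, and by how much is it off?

Distance(U, Z) = 17.9 — off by 8.50.

L = (0.00, 0.00) ✓; LS at 40.10° ✓; |LS| = 15.70 ✓; ∠LSE = 55.00° ✓; |SE| = 28.70 ✓; ∠SEC = 56.00° ✓; |EC| = 20.60 ✓; ∠ECD = 49.40° ✓; |CD| = 27.00 ✓; ∠(CD, DU) = 90.00° ✓; |DU| = 28.10 ✓; ∠DUZ = 113.7° ✓; |UZ| = 9.400 ✗.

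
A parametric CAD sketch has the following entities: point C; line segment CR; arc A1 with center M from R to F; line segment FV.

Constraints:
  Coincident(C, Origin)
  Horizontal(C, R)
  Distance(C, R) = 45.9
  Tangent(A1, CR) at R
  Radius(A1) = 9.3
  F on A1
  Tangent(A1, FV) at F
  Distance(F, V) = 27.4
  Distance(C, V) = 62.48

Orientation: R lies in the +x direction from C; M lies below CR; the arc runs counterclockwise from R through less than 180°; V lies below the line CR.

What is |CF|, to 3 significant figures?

39.9

Checks: |MF| = 9.300 ✓; ∠(MF, FV) = 90.00° ✓; |FV| = 27.40 ✓; |CV| = 62.48 ✓.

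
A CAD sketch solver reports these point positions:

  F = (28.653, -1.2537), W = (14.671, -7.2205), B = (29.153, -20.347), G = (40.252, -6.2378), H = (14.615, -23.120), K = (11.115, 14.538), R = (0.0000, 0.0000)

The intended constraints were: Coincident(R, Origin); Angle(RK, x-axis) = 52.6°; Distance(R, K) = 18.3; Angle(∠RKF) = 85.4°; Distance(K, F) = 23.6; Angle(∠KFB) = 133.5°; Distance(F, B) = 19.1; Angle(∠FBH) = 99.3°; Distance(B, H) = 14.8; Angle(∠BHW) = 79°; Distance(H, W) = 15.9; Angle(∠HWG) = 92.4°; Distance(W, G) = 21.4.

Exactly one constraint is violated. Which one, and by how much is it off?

Distance(W, G) = 21.4 — off by 4.20.

R = (0.00, 0.00) ✓; RK at 52.60° ✓; |RK| = 18.30 ✓; ∠RKF = 85.40° ✓; |KF| = 23.60 ✓; ∠KFB = 133.5° ✓; |FB| = 19.10 ✓; ∠FBH = 99.30° ✓; |BH| = 14.80 ✓; ∠BHW = 79.00° ✓; |HW| = 15.90 ✓; ∠HWG = 92.40° ✓; |WG| = 25.60 ✗.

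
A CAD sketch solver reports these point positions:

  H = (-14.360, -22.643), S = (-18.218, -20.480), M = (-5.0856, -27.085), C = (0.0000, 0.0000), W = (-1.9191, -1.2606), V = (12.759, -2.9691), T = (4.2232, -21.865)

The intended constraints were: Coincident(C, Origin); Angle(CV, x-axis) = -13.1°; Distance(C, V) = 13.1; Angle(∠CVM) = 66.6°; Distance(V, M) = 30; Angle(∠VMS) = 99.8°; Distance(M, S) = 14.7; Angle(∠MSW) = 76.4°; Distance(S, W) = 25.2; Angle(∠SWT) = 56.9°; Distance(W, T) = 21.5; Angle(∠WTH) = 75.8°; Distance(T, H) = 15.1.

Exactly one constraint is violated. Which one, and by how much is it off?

Distance(T, H) = 15.1 — off by 3.50.

C = (0.00, 0.00) ✓; CV at -13.10° ✓; |CV| = 13.10 ✓; ∠CVM = 66.60° ✓; |VM| = 30.00 ✓; ∠VMS = 99.80° ✓; |MS| = 14.70 ✓; ∠MSW = 76.40° ✓; |SW| = 25.20 ✓; ∠SWT = 56.90° ✓; |WT| = 21.50 ✓; ∠WTH = 75.80° ✓; |TH| = 18.60 ✗.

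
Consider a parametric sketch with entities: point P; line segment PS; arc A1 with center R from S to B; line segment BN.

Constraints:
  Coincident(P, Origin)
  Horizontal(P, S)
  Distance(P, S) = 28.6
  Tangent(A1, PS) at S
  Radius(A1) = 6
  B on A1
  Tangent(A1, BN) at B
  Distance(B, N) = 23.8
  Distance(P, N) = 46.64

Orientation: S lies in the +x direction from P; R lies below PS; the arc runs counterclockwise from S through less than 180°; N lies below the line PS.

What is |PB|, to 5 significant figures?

25.272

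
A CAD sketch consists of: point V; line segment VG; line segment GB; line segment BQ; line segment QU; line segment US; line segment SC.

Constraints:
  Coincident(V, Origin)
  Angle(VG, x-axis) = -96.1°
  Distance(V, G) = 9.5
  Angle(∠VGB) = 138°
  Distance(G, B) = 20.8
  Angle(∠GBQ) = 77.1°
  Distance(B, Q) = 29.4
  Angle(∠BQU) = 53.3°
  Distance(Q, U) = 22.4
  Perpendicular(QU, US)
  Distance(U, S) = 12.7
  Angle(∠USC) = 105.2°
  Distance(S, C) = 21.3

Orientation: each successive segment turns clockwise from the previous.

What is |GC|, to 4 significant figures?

31.05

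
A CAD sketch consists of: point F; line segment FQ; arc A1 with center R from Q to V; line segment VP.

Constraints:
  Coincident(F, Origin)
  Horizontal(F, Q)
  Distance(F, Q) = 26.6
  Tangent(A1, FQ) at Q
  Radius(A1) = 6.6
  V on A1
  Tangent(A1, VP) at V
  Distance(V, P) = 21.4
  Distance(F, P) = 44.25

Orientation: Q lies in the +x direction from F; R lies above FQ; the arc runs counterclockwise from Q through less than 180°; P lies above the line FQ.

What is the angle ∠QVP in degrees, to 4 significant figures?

137.0°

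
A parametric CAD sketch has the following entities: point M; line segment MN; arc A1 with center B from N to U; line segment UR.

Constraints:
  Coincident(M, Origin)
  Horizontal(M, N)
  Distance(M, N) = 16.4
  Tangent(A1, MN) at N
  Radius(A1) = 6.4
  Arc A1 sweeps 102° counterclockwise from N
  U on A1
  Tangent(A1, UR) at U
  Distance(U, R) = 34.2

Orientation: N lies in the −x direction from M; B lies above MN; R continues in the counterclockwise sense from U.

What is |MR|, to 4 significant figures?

44.65

M is at the origin; MN is horizontal with |MN| = 16.4 and N on the −x side, so N = (-16.40, 0.000). Since A1 is tangent to MN there, BN ⟂ MN, so B = N + (0, 6.4) = (-16.40, 6.400). On A1, N sits at bearing -90° from B; a 102° counterclockwise sweep puts U at bearing 12°, so U = B + 6.4·(cos 12°, sin 12°) = (-10.14, 7.731). Since A1 is tangent to UR there, BU ⟂ UR, so UR runs along (−sin 12°, cos 12°); with |UR| = 34.2, R = (-17.25, 41.18). Then |MR| = |R − M| = 44.65.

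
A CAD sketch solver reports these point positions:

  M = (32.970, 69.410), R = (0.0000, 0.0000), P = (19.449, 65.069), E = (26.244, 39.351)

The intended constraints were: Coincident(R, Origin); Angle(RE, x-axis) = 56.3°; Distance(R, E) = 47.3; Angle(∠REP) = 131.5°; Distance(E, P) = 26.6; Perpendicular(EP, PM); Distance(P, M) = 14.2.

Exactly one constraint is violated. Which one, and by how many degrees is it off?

Perpendicular(EP, PM) — off by 3.00°.

R = (0.00, 0.00) ✓; RE at 56.30° ✓; |RE| = 47.30 ✓; ∠REP = 131.5° ✓; |EP| = 26.60 ✓; ∠(EP, PM) = 87.00° ✗; |PM| = 14.20 ✓.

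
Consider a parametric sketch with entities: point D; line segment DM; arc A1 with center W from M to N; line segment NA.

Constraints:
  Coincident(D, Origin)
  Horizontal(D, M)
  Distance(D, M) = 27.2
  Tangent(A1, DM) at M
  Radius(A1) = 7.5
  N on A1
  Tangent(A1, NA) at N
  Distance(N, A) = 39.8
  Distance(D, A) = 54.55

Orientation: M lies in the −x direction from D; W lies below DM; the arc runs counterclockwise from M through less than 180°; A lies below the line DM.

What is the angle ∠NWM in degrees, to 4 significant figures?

102.4°

D is at the origin; D and M share the same y with |DM| = 27.2 and M on the −x side, so M = (-27.20, 0.000). Since A1 is tangent to DM there, WM ⟂ DM, so W = M + (0, -7.5) = (-27.20, -7.500). Since WN ⟂ NA (tangency), |WA| = √(7.5² + 39.8²) = 40.50 regardless of where N sits on A1. So A lies on both circle(D, 54.55) and circle(W, 40.50); the below-DM intersection is A = (-25.95, -47.98). N is the foot of the tangent from A: N = (-34.52, -9.115).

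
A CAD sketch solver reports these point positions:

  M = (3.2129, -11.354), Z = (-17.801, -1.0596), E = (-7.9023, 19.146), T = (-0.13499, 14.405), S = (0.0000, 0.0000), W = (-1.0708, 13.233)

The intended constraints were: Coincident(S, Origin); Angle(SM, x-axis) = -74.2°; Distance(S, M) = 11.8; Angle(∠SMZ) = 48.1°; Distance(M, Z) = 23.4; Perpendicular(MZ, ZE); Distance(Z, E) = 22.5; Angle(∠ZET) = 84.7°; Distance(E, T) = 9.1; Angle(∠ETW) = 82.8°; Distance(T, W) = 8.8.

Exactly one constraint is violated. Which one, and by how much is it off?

Distance(T, W) = 8.8 — off by 7.30.

S = (0.00, 0.00) ✓; SM at -74.20° ✓; |SM| = 11.80 ✓; ∠SMZ = 48.10° ✓; |MZ| = 23.40 ✓; ∠(MZ, ZE) = 90.00° ✓; |ZE| = 22.50 ✓; ∠ZET = 84.70° ✓; |ET| = 9.100 ✓; ∠ETW = 82.79° ✓; |TW| = 1.500 ✗.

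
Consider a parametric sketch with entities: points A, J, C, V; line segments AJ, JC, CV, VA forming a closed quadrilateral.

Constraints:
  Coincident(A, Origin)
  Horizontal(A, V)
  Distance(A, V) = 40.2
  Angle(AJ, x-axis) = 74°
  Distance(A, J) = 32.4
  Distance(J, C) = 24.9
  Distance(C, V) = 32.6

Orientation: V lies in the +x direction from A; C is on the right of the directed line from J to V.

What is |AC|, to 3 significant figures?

10.3

A is at the origin; AV is horizontal with |AV| = 40.2 and V in +x, so V = (40.2, 0). AJ runs at 74.0° with |AJ| = 32.4, so J = (8.93, 31.1). C is determined by |JC| = 24.9 and |CV| = 32.6 together: it lies at the intersection of circle(J, 24.9) and circle(V, 32.6). With |JV| = 44.1, the foot of the radical line on JV is 17.1 from J and the perpendicular offset is √(24.9² − 17.1²) = 18.1. Taking the right-of-JV solution: C = (8.21, 6.26).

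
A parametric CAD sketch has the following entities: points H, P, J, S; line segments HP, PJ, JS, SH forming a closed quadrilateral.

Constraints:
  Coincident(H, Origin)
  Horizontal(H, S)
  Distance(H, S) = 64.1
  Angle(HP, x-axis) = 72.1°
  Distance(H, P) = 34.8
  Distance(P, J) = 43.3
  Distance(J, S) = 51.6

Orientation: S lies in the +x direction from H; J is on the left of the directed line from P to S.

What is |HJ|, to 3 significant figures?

71.0

H is at the origin; HS is horizontal with |HS| = 64.1 and S in +x, so S = (64.1, 0). HP runs at 72.1° with |HP| = 34.8, so P = (10.7, 33.1). J is determined by |PJ| = 43.3 and |JS| = 51.6 together: it lies at the intersection of circle(P, 43.3) and circle(S, 51.6). With |PS| = 62.8, the foot of the radical line on PS is 25.2 from P and the perpendicular offset is √(43.3² − 25.2²) = 35.2. Taking the left-of-PS solution: J = (50.6, 49.8).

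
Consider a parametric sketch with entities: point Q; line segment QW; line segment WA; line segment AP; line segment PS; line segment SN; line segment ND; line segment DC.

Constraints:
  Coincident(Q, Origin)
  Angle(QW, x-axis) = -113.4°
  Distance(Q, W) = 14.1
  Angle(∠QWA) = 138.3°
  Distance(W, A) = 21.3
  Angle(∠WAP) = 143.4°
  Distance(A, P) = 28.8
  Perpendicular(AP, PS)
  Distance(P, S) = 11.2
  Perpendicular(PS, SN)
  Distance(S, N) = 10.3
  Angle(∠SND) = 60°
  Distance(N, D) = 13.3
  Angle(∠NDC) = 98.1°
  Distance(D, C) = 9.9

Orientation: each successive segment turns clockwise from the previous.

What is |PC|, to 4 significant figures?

6.483

∠SND = 60.0° gives ND at -131.7° from the x-axis; with |ND| = 13.3, D = (-49.61, -17.12). ∠NDC = 98.1° gives DC at 146.4° from the x-axis; with |DC| = 9.9, C = (-57.86, -11.64). Then |PC| = |C − P| = 6.483.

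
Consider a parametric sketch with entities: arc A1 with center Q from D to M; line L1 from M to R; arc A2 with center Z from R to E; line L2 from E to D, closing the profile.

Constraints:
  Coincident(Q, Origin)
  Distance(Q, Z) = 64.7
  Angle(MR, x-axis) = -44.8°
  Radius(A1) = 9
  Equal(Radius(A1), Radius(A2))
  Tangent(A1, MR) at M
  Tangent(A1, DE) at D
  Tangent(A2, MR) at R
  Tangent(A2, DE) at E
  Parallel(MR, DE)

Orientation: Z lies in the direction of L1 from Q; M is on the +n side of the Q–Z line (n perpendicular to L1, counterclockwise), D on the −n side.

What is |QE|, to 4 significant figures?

65.32

The slot axis is L1's direction at -44.8°, so u = (cos -44.8°, sin -44.8°) = (0.7096, -0.7046) and n = (−sin -44.8°, cos -44.8°) = (0.7046, 0.7096). Q is at the origin and Z lies 64.7 along u from Q, so Z = 64.7·u = (45.91, -45.59). Tangency of A1 to both parallel lines with radius 9.0 puts M and D at Q ± 9.0·n: M = (6.342, 6.386), D = (-6.342, -6.386). Equal radii place R and E the same way about Z: R = Z + 9.0·n = (52.25, -39.20), E = Z − 9.0·n = (39.57, -51.98). Then |QE| = |E − Q| = 65.32.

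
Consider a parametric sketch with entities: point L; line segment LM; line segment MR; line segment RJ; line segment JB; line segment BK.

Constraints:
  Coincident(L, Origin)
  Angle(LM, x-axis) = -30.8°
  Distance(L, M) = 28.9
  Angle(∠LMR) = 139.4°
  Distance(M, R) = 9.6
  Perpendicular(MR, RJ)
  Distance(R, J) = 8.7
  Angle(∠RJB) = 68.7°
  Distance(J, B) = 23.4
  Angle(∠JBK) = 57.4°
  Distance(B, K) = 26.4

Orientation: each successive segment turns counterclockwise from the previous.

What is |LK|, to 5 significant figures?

46.180

L is at the origin; LM runs at -30.8° with length 28.9, so M = (24.824, -14.798). ∠LMR = 139.4° gives MR at 9.8000° from the x-axis; with |MR| = 9.6, R = (34.284, -13.164). MR ⟂ RJ, so RJ runs at 99.800°; with |RJ| = 8.7, J = (32.803, -4.5910). ∠RJB = 68.7° gives JB at -148.90° from the x-axis; with |JB| = 23.4, B = (12.766, -16.678). ∠JBK = 57.4° gives BK at -26.300° from the x-axis; with |BK| = 26.4, K = (36.434, -28.375). Then |LK| = |K − L| = 46.180.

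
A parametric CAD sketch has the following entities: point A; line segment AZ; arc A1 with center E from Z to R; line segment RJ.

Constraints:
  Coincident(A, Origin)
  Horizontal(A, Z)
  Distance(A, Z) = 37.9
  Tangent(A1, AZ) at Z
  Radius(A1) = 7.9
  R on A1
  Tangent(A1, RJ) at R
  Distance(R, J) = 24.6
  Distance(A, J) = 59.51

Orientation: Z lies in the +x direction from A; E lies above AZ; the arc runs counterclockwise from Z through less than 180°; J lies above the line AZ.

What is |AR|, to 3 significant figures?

46.0

Checks: |EZ| = 7.900 ✓; |ER| = 7.900 ✓; ∠(ER, RJ) = 90.00° ✓; |RJ| = 24.60 ✓; |AJ| = 59.51 ✓.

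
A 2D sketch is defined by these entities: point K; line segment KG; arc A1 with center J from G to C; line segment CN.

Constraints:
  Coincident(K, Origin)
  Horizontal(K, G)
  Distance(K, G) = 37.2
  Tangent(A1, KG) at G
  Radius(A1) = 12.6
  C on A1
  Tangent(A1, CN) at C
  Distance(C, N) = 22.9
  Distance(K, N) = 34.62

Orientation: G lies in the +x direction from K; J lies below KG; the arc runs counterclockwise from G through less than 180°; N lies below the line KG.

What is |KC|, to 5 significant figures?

26.680

K is at the origin; K and G share the same y with |KG| = 37.2 and G on the +x side, so G = (37.200, 0.0000). Tangency of A1 to KG means the radius JG is perpendicular to KG, so J = G + (0, -12.6) = (37.200, -12.600). Since JC ⟂ CN (tangency), |JN| = √(12.6² + 22.9²) = 26.138 regardless of where C sits on A1. So N lies on both circle(K, 34.62) and circle(J, 26.138); the below-KG intersection is N = (17.554, -29.840). C is the foot of the tangent from N: C = (25.353, -8.3087).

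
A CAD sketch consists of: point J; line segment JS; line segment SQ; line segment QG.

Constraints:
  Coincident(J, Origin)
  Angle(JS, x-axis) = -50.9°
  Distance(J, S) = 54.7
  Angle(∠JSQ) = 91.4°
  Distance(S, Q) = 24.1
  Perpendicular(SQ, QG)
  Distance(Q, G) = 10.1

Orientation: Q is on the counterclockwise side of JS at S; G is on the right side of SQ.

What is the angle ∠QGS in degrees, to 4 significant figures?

67.26°

J is at the origin; JS runs at -50.9° with length 54.7, so S = 54.7·(cos -50.9°, sin -50.9°) = (34.50, -42.45). ∠JSQ = 91.4°, so SQ runs at -50.9° + (180° − 91.4°) = 37.70° from the x-axis; with |SQ| = 24.1, Q = S + 24.1·(cos 37.70°, sin 37.70°) = (53.57, -27.71). SQ is perpendicular to QG; with |QG| = 10.1 on the right of SQ, G = Q + 10.1·(0.6115, -0.7912) = (59.74, -35.70). Then cos ∠QGS = GQ·GS / (|GQ||GS|), giving 67.26°.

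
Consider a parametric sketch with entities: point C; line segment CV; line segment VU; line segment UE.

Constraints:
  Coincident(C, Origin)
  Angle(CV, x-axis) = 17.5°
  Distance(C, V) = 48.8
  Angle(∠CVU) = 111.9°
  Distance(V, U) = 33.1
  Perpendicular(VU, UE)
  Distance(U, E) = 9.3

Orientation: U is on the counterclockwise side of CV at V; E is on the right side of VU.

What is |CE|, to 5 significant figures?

74.904

∠CVU = 111.9°, so VU runs at 17.5° + (180° − 111.9°) = 85.600° from the x-axis; with |VU| = 33.1, U = V + 33.1·(cos 85.600°, sin 85.600°) = (49.081, 47.677). VU ⟂ UE; with |UE| = 9.3 on the right of VU, E = U + 9.3·(0.99705, -0.076719) = (58.353, 46.963). Then |CE| = |E − C| = 74.904.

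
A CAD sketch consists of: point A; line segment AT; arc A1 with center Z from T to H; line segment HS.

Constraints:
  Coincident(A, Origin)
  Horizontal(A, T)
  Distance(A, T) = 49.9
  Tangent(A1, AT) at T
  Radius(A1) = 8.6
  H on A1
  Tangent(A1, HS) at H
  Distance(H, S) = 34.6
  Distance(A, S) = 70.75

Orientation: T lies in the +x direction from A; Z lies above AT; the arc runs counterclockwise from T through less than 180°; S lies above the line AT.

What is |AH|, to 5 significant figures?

59.208

Checks: A.y = 0.00, T.y = 0.00 ✓; |ZH| = 8.600 ✓; ∠(ZH, HS) = 90.00° ✓; |HS| = 34.60 ✓; |AS| = 70.75 ✓.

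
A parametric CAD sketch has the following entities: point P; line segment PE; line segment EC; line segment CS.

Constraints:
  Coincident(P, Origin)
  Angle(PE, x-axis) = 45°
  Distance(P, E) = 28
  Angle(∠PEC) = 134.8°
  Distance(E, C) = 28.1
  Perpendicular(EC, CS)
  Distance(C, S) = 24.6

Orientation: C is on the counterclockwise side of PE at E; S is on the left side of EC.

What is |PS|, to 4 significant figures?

48.06

∠PEC = 134.8°, so EC runs at 45.0° + (180° − 134.8°) = 90.20° from the x-axis; with |EC| = 28.1, C = E + 28.1·(cos 90.20°, sin 90.20°) = (19.70, 47.90). EC is perpendicular to CS; with |CS| = 24.6 on the left of EC, S = C + 24.6·(-1.000, -0.003491) = (-4.899, 47.81). Then |PS| = |S − P| = 48.06.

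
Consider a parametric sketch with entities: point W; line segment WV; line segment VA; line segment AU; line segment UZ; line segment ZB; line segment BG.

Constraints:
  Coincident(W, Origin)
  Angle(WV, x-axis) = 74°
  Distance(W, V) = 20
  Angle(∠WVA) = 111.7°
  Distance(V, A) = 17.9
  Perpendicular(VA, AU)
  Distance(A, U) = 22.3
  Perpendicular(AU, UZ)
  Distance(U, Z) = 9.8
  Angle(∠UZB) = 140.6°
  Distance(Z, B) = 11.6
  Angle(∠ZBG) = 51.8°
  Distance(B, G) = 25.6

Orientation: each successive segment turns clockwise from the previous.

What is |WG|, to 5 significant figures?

32.833

∠UZB = 140.6° gives ZB at 146.30° from the x-axis; with |ZB| = 11.6, B = (6.1369, 4.2762). ∠ZBG = 51.8° gives BG at 18.100° from the x-axis; with |BG| = 25.6, G = (30.470, 12.229). Then |WG| = |G − W| = 32.833.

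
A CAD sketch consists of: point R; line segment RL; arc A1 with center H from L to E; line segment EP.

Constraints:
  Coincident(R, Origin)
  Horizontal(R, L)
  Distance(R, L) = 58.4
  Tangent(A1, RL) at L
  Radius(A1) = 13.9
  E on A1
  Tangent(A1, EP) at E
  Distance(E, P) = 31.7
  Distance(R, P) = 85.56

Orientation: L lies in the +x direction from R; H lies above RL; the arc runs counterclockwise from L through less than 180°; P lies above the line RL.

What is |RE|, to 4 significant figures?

73.61

Checks: |HE| = 13.90 ✓; ∠(HE, EP) = 90.00° ✓; |EP| = 31.70 ✓; |RP| = 85.56 ✓.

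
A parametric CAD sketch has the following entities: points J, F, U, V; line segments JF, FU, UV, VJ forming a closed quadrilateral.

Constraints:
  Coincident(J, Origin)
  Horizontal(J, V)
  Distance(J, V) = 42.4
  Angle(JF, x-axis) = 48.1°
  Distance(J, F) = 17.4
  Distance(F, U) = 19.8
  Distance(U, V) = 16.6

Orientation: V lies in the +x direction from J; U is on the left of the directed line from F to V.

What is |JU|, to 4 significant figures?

33.79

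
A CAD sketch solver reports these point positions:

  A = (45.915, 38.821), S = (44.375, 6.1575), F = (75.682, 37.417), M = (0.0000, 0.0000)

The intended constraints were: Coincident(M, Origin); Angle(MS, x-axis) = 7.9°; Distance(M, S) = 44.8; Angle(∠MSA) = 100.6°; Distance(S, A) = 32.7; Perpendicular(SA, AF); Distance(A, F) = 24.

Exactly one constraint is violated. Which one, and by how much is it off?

Distance(A, F) = 24 — off by 5.80.

M = (0.00, 0.00) ✓; MS at 7.900° ✓; |MS| = 44.80 ✓; ∠MSA = 100.6° ✓; |SA| = 32.70 ✓; ∠(SA, AF) = 90.00° ✓; |AF| = 29.80 ✗.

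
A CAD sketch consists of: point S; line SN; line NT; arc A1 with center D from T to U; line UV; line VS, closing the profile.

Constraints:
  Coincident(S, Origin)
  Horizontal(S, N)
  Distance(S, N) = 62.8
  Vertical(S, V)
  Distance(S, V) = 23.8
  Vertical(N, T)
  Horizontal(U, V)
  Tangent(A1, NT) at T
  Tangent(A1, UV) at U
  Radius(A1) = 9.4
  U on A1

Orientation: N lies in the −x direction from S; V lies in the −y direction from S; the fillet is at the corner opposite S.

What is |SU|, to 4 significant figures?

58.46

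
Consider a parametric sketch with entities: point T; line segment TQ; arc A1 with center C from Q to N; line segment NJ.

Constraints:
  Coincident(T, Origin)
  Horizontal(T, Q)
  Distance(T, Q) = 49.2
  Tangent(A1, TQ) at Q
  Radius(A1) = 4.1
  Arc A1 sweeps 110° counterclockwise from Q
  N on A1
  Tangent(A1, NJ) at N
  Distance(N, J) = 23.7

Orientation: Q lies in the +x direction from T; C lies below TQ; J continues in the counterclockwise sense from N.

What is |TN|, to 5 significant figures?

45.680

T is at the origin; T and Q share the same y with |TQ| = 49.2 and Q on the +x side, so Q = (49.200, 0.0000). Since A1 is tangent to TQ there, CQ ⟂ TQ, so C = Q + (0, -4.1) = (49.200, -4.1000). On A1, Q sits at bearing 90° from C; a 110° counterclockwise sweep puts N at bearing 200°, so N = C + 4.1·(cos 200°, sin 200°) = (45.347, -5.5023). Then |TN| = |N − T| = 45.680.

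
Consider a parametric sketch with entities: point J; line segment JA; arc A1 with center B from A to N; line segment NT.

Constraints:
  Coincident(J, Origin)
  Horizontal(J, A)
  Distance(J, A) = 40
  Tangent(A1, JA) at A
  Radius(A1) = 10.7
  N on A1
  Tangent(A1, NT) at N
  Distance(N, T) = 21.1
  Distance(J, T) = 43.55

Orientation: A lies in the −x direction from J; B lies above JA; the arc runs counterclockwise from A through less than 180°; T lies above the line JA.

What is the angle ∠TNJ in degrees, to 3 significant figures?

111°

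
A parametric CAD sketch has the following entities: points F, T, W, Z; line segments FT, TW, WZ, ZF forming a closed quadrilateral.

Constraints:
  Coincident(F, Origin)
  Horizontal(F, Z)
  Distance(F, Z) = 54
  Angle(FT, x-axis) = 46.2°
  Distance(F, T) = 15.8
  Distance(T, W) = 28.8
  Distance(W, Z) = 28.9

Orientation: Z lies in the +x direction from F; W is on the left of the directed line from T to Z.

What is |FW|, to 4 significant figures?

43.88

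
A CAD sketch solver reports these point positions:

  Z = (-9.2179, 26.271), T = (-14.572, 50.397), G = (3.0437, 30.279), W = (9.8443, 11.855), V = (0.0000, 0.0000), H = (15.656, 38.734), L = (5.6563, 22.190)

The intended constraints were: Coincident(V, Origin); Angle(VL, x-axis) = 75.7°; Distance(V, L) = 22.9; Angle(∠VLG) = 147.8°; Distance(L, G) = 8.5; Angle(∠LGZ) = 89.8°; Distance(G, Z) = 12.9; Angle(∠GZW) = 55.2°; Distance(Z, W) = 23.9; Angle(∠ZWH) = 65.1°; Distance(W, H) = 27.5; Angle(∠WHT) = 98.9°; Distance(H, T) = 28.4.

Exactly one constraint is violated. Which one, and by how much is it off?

Distance(H, T) = 28.4 — off by 4.00.

V = (0.00, 0.00) ✓; VL at 75.70° ✓; |VL| = 22.90 ✓; ∠VLG = 147.8° ✓; |LG| = 8.500 ✓; ∠LGZ = 89.80° ✓; |GZ| = 12.90 ✓; ∠GZW = 55.20° ✓; |ZW| = 23.90 ✓; ∠ZWH = 65.10° ✓; |WH| = 27.50 ✓; ∠WHT = 98.90° ✓; |HT| = 32.40 ✗.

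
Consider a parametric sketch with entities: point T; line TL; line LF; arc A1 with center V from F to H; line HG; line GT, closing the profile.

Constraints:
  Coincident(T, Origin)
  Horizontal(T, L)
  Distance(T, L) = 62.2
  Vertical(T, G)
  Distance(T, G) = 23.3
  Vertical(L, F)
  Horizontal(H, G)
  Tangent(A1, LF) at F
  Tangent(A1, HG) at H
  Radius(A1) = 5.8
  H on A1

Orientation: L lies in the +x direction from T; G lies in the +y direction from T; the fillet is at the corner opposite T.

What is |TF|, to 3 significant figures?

64.6

T is at the origin; T and L share the same y with |TL| = 62.2 and L on the +x side, so L = (62.2, 0.00). TG is vertical with |TG| = 23.3 and G on the +y side, so G = (0.00, 23.3). The virtual corner opposite T is at (62.2, 23.3). The tangent condition forces VF to be normal to LF and A1 meets HG tangentially, so VH is at right angles to HG, with radius 5.8, so the center V sits 5.8 in from both sides at V = (56.4, 17.5). That places the tangent points at F = (62.2, 17.5) on LF and H = (56.4, 23.3) on HG. Then |TF| = |F − T| = 64.6.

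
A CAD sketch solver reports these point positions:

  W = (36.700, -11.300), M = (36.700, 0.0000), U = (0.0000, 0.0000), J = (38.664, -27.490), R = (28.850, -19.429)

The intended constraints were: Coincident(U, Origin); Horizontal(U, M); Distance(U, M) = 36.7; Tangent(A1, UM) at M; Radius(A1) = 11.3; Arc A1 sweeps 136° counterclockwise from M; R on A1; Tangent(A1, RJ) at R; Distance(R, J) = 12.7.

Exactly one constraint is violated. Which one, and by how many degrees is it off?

Tangent(A1, RJ) at R — off by 4.60°.

U = (0.00, 0.00) ✓; U.y = 0.00, M.y = 0.00 ✓; |UM| = 36.70 ✓; ∠(WM, MU) = 90.00° ✓; |WM| = 11.30 ✓; bearing(W→R) − bearing(W→M) = 136.0° ✓; |WR| = 11.30 ✓; ∠(WR, RJ) = 85.40° ✗; |RJ| = 12.70 ✓.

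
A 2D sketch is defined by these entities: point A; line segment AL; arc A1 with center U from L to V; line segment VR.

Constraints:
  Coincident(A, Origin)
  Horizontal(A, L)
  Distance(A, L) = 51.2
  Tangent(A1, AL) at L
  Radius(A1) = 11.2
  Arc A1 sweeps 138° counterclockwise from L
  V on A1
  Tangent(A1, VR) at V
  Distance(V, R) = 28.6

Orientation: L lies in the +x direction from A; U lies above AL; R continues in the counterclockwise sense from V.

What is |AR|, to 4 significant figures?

53.82

On A1, L sits at bearing -90° from U; a 138° counterclockwise sweep puts V at bearing 48°, so V = U + 11.2·(cos 48°, sin 48°) = (58.69, 19.52). Since A1 is tangent to VR there, UV ⟂ VR, so VR runs along (−sin 48°, cos 48°); with |VR| = 28.6, R = (37.44, 38.66). Then |AR| = |R − A| = 53.82.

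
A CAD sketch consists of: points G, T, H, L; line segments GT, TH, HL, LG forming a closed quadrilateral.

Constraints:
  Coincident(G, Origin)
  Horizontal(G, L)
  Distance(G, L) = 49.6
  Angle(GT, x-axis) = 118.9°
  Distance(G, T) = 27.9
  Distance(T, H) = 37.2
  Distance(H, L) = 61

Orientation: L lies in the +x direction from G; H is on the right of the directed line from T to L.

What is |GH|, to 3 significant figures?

16.2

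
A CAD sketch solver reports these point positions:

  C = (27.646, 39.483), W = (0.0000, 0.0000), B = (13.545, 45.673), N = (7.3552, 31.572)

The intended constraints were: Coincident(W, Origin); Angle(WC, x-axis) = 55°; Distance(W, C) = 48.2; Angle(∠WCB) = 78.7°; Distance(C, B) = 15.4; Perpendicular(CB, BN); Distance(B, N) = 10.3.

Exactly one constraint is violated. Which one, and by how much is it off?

Distance(B, N) = 10.3 — off by 5.10.

W = (0.00, 0.00) ✓; WC at 55.00° ✓; |WC| = 48.20 ✓; ∠WCB = 78.70° ✓; |CB| = 15.40 ✓; ∠(CB, BN) = 90.00° ✓; |BN| = 15.40 ✗.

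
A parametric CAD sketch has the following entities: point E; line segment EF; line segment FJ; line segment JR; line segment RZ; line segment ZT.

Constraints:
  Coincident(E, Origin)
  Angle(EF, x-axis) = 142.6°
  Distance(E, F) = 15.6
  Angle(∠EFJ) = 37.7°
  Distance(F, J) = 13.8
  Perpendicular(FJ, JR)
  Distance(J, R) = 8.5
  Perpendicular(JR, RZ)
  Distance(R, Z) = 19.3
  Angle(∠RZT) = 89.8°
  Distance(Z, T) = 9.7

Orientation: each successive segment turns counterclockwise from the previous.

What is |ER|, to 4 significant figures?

1.790

E is at the origin; EF runs at 142.6° with length 15.6, so F = (-12.39, 9.475). ∠EFJ = 37.7° gives FJ at -75.10° from the x-axis; with |FJ| = 13.8, J = (-8.844, -3.861). FJ is perpendicular to JR, so JR runs at 14.90°; with |JR| = 8.5, R = (-0.6302, -1.675). Then |ER| = |R − E| = 1.790.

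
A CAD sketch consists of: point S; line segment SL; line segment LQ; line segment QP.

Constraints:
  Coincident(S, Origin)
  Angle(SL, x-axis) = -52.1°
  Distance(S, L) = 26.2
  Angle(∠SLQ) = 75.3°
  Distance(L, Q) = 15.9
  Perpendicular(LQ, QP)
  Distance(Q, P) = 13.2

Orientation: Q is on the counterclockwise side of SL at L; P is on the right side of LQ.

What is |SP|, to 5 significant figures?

39.637

S is at the origin; SL runs at -52.1° with length 26.2, so L = 26.2·(cos -52.1°, sin -52.1°) = (16.094, -20.674). ∠SLQ = 75.3°, so LQ runs at -52.1° + (180° − 75.3°) = 52.600° from the x-axis; with |LQ| = 15.9, Q = L + 15.9·(cos 52.600°, sin 52.600°) = (25.752, -8.0428). LQ ⟂ QP; with |QP| = 13.2 on the right of LQ, P = Q + 13.2·(0.79441, -0.60738) = (36.238, -16.060). Then |SP| = |P − S| = 39.637.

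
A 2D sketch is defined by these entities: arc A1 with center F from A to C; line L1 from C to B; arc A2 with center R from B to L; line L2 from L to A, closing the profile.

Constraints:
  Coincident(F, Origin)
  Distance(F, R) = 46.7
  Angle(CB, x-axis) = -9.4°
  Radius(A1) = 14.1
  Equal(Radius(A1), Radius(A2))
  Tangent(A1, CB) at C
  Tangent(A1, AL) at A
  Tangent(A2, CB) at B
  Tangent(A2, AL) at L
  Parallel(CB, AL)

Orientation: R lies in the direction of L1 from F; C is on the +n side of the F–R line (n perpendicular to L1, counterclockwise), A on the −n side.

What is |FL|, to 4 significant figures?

48.78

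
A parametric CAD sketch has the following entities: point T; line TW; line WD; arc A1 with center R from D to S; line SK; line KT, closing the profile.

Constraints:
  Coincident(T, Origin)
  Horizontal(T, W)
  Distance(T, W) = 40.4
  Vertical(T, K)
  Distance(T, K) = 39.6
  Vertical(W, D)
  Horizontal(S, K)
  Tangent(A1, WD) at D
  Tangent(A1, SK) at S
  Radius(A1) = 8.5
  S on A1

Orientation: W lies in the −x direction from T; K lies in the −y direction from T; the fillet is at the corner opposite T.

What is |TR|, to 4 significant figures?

44.55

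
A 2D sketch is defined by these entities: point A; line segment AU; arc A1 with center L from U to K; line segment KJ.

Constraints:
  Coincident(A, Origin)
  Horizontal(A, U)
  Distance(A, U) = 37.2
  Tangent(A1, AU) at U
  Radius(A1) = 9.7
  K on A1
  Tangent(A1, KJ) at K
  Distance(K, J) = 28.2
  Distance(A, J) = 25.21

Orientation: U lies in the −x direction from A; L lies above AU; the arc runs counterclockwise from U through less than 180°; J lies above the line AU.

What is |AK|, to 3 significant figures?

30.4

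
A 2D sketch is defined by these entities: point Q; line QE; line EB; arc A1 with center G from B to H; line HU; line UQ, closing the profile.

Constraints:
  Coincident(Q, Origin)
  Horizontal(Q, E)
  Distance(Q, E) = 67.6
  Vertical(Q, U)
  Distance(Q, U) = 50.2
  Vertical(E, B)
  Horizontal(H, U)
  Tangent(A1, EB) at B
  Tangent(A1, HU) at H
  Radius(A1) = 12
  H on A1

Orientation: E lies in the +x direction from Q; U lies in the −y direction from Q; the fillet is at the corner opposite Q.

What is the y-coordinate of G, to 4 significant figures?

-38.20

Q is at the origin; QE is horizontal with |QE| = 67.6 and E on the +x side, so E = (67.60, 0.000). QU is vertical with |QU| = 50.2 and U on the −y side, so U = (0.000, -50.20). The virtual corner opposite Q is at (67.60, -50.20). A1 meets EB tangentially, so GB is at right angles to EB and since A1 is tangent to HU there, GH ⟂ HU, with radius 12.0, so the center G sits 12.0 in from both sides at G = (55.60, -38.20). So G.y = -38.20.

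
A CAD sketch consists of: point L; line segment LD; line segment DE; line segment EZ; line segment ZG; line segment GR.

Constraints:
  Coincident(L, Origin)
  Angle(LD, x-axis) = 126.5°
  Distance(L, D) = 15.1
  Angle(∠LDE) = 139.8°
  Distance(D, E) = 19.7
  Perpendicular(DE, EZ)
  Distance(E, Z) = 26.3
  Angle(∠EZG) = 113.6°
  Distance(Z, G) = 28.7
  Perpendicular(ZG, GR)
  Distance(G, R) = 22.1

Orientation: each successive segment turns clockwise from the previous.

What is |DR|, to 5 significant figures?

23.371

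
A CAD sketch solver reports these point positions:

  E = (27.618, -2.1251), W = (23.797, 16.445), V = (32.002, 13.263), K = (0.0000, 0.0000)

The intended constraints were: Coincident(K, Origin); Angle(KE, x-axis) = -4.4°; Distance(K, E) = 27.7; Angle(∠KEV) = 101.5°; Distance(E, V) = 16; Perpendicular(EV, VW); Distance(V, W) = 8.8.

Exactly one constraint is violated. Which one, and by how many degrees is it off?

Perpendicular(EV, VW) — off by 5.29°.

K = (0.00, 0.00) ✓; KE at -4.400° ✓; |KE| = 27.70 ✓; ∠KEV = 101.5° ✓; |EV| = 16.00 ✓; ∠(EV, VW) = 84.71° ✗; |VW| = 8.800 ✓.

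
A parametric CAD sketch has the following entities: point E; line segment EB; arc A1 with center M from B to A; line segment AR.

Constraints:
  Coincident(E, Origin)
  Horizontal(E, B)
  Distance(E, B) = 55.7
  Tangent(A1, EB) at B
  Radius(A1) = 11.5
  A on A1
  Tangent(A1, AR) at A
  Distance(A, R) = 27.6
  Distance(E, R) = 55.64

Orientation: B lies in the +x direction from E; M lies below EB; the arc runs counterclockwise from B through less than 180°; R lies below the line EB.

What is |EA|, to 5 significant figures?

45.428

E is at the origin; EB is horizontal with |EB| = 55.7 and B on the +x side, so B = (55.700, 0.0000). The tangent condition forces MB to be normal to EB, so M = B + (0, -11.5) = (55.700, -11.500). Since MA ⟂ AR (tangency), |MR| = √(11.5² + 27.6²) = 29.900 regardless of where A sits on A1. So R lies on both circle(E, 55.64) and circle(M, 29.900); the below-EB intersection is R = (41.047, -37.563). A is the foot of the tangent from R: A = (44.279, -10.153).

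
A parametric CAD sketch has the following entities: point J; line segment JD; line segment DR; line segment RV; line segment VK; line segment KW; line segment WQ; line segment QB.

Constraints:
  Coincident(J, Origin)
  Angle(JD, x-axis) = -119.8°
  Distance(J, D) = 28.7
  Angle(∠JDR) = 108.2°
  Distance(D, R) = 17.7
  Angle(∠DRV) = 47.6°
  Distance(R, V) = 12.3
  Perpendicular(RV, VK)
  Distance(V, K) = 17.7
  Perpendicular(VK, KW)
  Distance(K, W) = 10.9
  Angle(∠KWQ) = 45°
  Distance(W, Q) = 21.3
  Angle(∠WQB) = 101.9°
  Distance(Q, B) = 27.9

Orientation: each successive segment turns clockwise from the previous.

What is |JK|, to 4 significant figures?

30.58

J is at the origin; JD runs at -119.8° with length 28.7, so D = (-14.26, -24.90). ∠JDR = 108.2° gives DR at 168.4° from the x-axis; with |DR| = 17.7, R = (-31.60, -21.35). ∠DRV = 47.6° gives RV at 36.00° from the x-axis; with |RV| = 12.3, V = (-21.65, -14.12). RV is perpendicular to VK, so VK runs at -54.00°; with |VK| = 17.7, K = (-11.25, -28.44). Then |JK| = |K − J| = 30.58.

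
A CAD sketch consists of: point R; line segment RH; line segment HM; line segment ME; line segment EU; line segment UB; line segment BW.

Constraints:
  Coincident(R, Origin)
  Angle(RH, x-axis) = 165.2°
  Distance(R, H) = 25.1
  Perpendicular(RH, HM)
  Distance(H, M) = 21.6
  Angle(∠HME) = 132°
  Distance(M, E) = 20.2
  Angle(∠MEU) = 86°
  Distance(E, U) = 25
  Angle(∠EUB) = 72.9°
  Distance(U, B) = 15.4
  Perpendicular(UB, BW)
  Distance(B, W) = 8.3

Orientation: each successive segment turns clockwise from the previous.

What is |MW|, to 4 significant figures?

13.63

∠EUB = 72.9° gives UB at -173.9° from the x-axis; with |UB| = 15.4, B = (-6.248, 11.91). UB ⟂ BW, so BW runs at 96.10°; with |BW| = 8.3, W = (-7.130, 20.17). Then |MW| = |W − M| = 13.63.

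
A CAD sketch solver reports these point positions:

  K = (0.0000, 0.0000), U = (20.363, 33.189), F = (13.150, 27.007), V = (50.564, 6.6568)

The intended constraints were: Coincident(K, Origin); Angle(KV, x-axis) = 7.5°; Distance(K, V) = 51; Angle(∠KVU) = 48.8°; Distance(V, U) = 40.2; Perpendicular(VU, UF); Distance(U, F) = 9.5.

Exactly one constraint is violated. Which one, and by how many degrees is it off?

Perpendicular(VU, UF) — off by 8.10°.

K = (0.00, 0.00) ✓; KV at 7.500° ✓; |KV| = 51.00 ✓; ∠KVU = 48.80° ✓; |VU| = 40.20 ✓; ∠(VU, UF) = 81.90° ✗; |UF| = 9.500 ✓.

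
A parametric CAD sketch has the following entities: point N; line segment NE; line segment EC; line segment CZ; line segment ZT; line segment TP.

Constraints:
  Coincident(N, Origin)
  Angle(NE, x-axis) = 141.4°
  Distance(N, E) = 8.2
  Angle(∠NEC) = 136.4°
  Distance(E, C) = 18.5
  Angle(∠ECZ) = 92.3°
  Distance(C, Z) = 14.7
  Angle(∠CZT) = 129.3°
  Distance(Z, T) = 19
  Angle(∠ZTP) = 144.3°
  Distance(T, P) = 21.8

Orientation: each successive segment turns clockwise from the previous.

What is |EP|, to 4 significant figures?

33.99

N is at the origin; NE runs at 141.4° with length 8.2, so E = (-6.408, 5.116). ∠NEC = 136.4° gives EC at 97.80° from the x-axis; with |EC| = 18.5, C = (-8.919, 23.44). ∠ECZ = 92.3° gives CZ at 10.10° from the x-axis; with |CZ| = 14.7, Z = (5.553, 26.02). ∠CZT = 129.3° gives ZT at -40.60° from the x-axis; with |ZT| = 19.0, T = (19.98, 13.66). ∠ZTP = 144.3° gives TP at -76.30° from the x-axis; with |TP| = 21.8, P = (25.14, -7.522). Then |EP| = |P − E| = 33.99.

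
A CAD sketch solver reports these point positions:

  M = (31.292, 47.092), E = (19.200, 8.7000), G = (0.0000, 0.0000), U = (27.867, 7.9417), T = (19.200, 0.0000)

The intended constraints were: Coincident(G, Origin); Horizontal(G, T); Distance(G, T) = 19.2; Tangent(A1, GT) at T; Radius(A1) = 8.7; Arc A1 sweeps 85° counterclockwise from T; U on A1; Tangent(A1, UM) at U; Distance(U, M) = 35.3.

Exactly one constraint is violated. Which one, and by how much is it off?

Distance(U, M) = 35.3 — off by 4.00.

G = (0.00, 0.00) ✓; G.y = 0.00, T.y = 0.00 ✓; |GT| = 19.20 ✓; ∠(ET, TG) = 90.00° ✓; |ET| = 8.700 ✓; bearing(E→U) − bearing(E→T) = 85.00° ✓; |EU| = 8.700 ✓; ∠(EU, UM) = 90.00° ✓; |UM| = 39.30 ✗.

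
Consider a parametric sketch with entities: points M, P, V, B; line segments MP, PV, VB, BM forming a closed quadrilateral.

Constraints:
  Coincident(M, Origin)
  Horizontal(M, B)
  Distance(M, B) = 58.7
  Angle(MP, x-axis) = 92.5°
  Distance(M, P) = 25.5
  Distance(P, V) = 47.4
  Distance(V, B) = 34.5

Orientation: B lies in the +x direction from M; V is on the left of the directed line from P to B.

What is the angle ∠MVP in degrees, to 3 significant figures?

27.0°

M is at the origin; MB is horizontal with |MB| = 58.7 and B in +x, so B = (58.7, 0). MP runs at 92.5° with |MP| = 25.5, so P = (-1.11, 25.5). V is determined by |PV| = 47.4 and |VB| = 34.5 together: it lies at the intersection of circle(P, 47.4) and circle(B, 34.5). With |PB| = 65.0, the foot of the radical line on PB is 40.6 from P and the perpendicular offset is √(47.4² − 40.6²) = 24.4. Taking the left-of-PB solution: V = (45.8, 32.0).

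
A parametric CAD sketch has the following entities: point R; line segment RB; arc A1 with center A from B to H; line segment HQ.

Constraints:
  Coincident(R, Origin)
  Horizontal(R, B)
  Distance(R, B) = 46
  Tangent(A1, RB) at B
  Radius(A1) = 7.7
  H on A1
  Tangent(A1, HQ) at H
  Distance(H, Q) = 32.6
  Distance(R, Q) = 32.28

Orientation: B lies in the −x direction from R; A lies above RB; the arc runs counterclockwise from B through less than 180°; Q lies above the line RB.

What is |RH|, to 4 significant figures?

40.39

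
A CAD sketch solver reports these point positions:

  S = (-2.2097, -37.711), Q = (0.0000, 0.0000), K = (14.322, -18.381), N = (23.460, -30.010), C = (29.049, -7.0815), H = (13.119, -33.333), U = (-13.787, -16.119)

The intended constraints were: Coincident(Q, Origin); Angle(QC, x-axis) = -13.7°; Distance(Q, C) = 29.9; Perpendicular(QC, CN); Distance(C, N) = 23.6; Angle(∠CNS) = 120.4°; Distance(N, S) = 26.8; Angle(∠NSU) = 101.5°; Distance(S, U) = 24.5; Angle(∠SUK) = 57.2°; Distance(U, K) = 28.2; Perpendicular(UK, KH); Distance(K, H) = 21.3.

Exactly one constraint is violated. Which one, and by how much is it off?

Distance(K, H) = 21.3 — off by 6.30.

Q = (0.00, 0.00) ✓; QC at -13.70° ✓; |QC| = 29.90 ✓; ∠(QC, CN) = 90.00° ✓; |CN| = 23.60 ✓; ∠CNS = 120.4° ✓; |NS| = 26.80 ✓; ∠NSU = 101.5° ✓; |SU| = 24.50 ✓; ∠SUK = 57.20° ✓; |UK| = 28.20 ✓; ∠(UK, KH) = 90.00° ✓; |KH| = 15.00 ✗.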